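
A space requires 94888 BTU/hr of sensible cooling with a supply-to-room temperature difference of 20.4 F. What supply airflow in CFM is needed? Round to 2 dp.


CFM = 94888 / (1.08 * 20.4) = 4306.83

4306.83 CFM


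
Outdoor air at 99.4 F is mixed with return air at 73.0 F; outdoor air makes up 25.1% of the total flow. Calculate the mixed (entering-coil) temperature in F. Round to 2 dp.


T_mix = 73.0 + (25.1/100)*(99.4-73.0) = 79.63 F

79.63 F


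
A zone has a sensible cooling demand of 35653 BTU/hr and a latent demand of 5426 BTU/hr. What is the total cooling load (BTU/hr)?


Qt = 35653 + 5426 = 41079 BTU/hr

41079 BTU/hr


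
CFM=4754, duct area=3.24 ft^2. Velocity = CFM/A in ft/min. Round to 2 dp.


V = 4754 / 3.24 = 1467.28 ft/min

1467.28 ft/min


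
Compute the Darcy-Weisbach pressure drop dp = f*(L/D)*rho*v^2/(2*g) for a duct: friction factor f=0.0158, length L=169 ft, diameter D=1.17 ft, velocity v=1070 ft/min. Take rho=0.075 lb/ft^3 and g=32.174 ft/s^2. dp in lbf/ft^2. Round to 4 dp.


v_fps = 1070/60 = 17.8333 ft/s
dp = 0.0158*(169/1.17)*0.075*17.8333^2/(2*32.174) = 0.8460 lbf/ft^2

0.8460 lbf/ft^2


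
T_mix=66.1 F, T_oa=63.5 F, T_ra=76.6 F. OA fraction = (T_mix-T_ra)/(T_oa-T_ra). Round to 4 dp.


frac = (66.1 - 76.6) / (63.5 - 76.6) = 0.8015

0.8015


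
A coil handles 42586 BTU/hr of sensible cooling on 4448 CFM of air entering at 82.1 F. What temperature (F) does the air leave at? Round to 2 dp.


dT = 42586/(1.08*4448) = 8.8650
T_leave = 82.1 - 8.8650 = 73.24 F

73.24 F


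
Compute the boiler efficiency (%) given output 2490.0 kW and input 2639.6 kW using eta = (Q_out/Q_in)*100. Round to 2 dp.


eta = (2490.0/2639.6)*100 = 94.33 %

94.33 %


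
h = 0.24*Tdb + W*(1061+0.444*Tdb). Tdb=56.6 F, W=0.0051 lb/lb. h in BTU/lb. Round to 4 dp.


h = 0.24*56.6 + 0.0051*(1061+0.444*56.6) = 19.1233 BTU/lb

19.1233 BTU/lb


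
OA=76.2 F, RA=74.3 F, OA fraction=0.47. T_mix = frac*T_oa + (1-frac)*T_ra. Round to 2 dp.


T_mix = 0.47*76.2 + 0.53*74.3 = 75.19 F

75.19 F


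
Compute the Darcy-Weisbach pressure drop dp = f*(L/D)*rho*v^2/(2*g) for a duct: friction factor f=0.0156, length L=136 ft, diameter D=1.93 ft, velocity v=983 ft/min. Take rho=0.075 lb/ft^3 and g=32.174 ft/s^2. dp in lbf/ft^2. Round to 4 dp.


v_fps = 983/60 = 16.3833 ft/s
dp = 0.0156*(136/1.93)*0.075*16.3833^2/(2*32.174) = 0.3439 lbf/ft^2

0.3439 lbf/ft^2


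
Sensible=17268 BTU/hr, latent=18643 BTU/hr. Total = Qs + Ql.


Qt = 17268 + 18643 = 35911 BTU/hr

35911 BTU/hr


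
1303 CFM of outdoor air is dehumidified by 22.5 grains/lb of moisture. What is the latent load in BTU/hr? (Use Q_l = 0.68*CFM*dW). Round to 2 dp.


Q = 0.68 * 1303 * 22.5 = 19935.90 BTU/hr

19935.90 BTU/hr


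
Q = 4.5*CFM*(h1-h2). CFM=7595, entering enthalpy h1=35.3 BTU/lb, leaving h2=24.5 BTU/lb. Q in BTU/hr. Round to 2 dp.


Q = 4.5 * 7595 * (35.3 - 24.5) = 369117.00 BTU/hr

369117.00 BTU/hr


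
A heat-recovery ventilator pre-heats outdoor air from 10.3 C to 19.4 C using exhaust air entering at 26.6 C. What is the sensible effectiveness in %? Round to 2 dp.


eff = (19.4-10.3)/(26.6-10.3)*100 = 55.83 %

55.83 %


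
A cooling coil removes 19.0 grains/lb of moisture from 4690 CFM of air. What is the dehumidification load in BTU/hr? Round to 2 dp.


Q = 0.68 * 4690 * 19.0 = 60594.80 BTU/hr

60594.80 BTU/hr


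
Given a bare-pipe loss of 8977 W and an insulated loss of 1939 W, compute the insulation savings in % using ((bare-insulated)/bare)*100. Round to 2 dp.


Savings = ((8977-1939)/8977)*100 = 78.40 %

78.40 %


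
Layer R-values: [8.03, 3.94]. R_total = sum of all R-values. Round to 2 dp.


R_total = 8.03 + 3.94 = 11.97

11.97


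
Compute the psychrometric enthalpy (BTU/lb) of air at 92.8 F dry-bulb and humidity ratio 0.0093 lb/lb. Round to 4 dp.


h = 0.24*92.8 + 0.0093*(1061+0.444*92.8) = 32.5225 BTU/lb

32.5225 BTU/lb


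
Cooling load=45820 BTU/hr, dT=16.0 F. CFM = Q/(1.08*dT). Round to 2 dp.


CFM = 45820 / (1.08 * 16.0) = 2651.62

2651.62 CFM


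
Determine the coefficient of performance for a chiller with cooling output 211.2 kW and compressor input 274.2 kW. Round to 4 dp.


COP = 211.2 / 274.2 = 0.7702

0.7702


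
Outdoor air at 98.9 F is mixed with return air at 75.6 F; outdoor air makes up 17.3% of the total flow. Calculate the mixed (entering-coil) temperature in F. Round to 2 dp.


T_mix = 75.6 + (17.3/100)*(98.9-75.6) = 79.63 F

79.63 F


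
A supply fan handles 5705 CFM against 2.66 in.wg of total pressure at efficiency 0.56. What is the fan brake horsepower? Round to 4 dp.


BHP = 5705 * 2.66 / (6356 * 0.56) = 4.2635 hp

4.2635 hp


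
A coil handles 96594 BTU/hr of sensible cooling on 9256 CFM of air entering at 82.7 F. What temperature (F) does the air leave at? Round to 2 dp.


dT = 96594/(1.08*9256) = 9.6628
T_leave = 82.7 - 9.6628 = 73.04 F

73.04 F


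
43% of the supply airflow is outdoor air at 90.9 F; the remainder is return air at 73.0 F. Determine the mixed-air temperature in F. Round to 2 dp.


T_mix = 0.43*90.9 + 0.57*73.0 = 80.70 F

80.70 F


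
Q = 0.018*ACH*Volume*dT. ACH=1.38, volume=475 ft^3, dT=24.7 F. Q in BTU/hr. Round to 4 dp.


Q = 0.018 * 1.38 * 475 * 24.7 = 291.4353 BTU/hr

291.4353 BTU/hr


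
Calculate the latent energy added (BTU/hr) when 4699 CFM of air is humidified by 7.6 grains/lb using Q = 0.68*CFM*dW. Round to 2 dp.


Q = 0.68 * 4699 * 7.6 = 24284.43 BTU/hr

24284.43 BTU/hr


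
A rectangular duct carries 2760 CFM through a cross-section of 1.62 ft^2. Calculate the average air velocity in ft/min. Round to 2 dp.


V = 2760 / 1.62 = 1703.70 ft/min

1703.70 ft/min


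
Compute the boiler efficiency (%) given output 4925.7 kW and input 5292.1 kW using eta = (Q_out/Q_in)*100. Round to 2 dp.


eta = (4925.7/5292.1)*100 = 93.08 %

93.08 %


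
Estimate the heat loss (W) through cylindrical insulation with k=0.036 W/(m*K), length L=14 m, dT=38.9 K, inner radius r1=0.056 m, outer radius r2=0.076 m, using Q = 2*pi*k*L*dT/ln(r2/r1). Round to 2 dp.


Q = 2*pi*0.036*14*38.9/ln(0.076/0.056) = 403.38 W

403.38 W


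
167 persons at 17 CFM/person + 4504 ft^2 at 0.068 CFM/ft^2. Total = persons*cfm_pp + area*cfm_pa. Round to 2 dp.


Total = 167*17 + 4504*0.068 = 3145.27 CFM

3145.27 CFM


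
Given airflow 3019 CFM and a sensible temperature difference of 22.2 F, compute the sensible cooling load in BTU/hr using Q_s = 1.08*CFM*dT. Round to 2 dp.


Q = 1.08 * 3019 * 22.2 = 72383.54 BTU/hr

72383.54 BTU/hr


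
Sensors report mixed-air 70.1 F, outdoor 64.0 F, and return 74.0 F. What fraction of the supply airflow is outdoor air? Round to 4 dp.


frac = (70.1 - 74.0) / (64.0 - 74.0) = 0.3900

0.3900


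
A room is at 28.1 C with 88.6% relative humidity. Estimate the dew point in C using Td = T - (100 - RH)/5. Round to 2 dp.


Td = 28.1 - (100-88.6)/5 = 25.82 C

25.82 C


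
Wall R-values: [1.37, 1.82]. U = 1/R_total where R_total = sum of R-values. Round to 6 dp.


R_total = 1.37 + 1.82 = 3.19
U = 1/3.19 = 0.313480

0.313480


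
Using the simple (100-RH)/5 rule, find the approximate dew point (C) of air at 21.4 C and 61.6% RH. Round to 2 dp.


Td = 21.4 - (100-61.6)/5 = 13.72 C

13.72 C


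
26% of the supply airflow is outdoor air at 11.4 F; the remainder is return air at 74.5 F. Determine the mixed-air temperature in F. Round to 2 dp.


T_mix = 0.26*11.4 + 0.74*74.5 = 58.09 F

58.09 F


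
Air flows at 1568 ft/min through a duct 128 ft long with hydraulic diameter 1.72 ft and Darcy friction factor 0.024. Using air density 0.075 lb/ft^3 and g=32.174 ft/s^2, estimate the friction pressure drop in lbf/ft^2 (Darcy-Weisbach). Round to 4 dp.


v_fps = 1568/60 = 26.1333 ft/s
dp = 0.024*(128/1.72)*0.075*26.1333^2/(2*32.174) = 1.4217 lbf/ft^2

1.4217 lbf/ft^2


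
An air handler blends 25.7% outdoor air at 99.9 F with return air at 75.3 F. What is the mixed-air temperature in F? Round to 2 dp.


T_mix = 75.3 + (25.7/100)*(99.9-75.3) = 81.62 F

81.62 F


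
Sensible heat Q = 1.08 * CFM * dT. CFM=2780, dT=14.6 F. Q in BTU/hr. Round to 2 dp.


Q = 1.08 * 2780 * 14.6 = 43835.04 BTU/hr

43835.04 BTU/hr


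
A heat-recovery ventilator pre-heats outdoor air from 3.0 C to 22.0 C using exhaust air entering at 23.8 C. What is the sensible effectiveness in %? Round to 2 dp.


eff = (22.0-3.0)/(23.8-3.0)*100 = 91.35 %

91.35 %


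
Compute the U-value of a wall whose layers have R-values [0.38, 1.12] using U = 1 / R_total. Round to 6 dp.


R_total = 0.38 + 1.12 = 1.50
U = 1/1.50 = 0.666667

0.666667


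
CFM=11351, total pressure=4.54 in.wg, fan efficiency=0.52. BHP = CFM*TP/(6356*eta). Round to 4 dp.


BHP = 11351 * 4.54 / (6356 * 0.52) = 15.5920 hp

15.5920 hp


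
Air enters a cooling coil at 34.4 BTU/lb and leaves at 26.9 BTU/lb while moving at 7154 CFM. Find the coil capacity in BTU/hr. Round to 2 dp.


Q = 4.5 * 7154 * (34.4 - 26.9) = 241447.50 BTU/hr

241447.50 BTU/hr


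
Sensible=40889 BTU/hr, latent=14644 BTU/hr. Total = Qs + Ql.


Qt = 40889 + 14644 = 55533 BTU/hr

55533 BTU/hr


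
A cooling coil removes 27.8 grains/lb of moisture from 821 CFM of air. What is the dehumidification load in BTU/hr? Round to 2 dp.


Q = 0.68 * 821 * 27.8 = 15520.18 BTU/hr

15520.18 BTU/hr


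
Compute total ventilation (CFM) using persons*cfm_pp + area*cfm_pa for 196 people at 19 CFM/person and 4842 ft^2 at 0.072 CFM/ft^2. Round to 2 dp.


Total = 196*19 + 4842*0.072 = 4072.62 CFM

4072.62 CFM


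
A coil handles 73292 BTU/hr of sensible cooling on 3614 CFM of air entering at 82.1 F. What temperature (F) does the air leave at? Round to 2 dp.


dT = 73292/(1.08*3614) = 18.7778
T_leave = 82.1 - 18.7778 = 63.32 F

63.32 F


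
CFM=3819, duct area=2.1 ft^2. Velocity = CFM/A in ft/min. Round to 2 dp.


V = 3819 / 2.1 = 1818.57 ft/min

1818.57 ft/min


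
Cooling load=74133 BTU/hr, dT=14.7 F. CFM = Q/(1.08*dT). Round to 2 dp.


CFM = 74133 / (1.08 * 14.7) = 4669.50

4669.50 CFM


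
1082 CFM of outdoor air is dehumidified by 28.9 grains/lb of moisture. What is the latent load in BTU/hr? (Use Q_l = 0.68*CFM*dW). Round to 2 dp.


Q = 0.68 * 1082 * 28.9 = 21263.46 BTU/hr

21263.46 BTU/hr


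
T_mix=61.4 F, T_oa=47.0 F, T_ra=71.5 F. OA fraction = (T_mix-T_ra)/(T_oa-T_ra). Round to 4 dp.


frac = (61.4 - 71.5) / (47.0 - 71.5) = 0.4122

0.4122


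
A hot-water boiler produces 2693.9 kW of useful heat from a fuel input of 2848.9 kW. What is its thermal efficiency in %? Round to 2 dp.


eta = (2693.9/2848.9)*100 = 94.56 %

94.56 %


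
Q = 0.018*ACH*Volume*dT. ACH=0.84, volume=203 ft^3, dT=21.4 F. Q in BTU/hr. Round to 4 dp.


Q = 0.018 * 0.84 * 203 * 21.4 = 65.6843 BTU/hr

65.6843 BTU/hr


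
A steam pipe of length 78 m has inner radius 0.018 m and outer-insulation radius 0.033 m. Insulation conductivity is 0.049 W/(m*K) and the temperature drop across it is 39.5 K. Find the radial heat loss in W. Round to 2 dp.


Q = 2*pi*0.049*78*39.5/ln(0.033/0.018) = 1564.94 W

1564.94 W


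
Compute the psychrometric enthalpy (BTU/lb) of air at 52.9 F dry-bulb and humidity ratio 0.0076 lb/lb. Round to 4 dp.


h = 0.24*52.9 + 0.0076*(1061+0.444*52.9) = 20.9381 BTU/lb

20.9381 BTU/lb


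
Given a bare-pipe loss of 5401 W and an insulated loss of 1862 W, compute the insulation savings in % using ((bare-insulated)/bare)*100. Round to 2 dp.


Savings = ((5401-1862)/5401)*100 = 65.52 %

65.52 %


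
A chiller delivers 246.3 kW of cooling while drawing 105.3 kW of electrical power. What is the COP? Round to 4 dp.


COP = 246.3 / 105.3 = 2.3390

2.3390


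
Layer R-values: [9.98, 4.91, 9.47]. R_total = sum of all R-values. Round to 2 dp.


R_total = 9.98 + 4.91 + 9.47 = 24.36

24.36


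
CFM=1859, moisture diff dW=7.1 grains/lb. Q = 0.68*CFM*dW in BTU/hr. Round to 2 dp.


Q = 0.68 * 1859 * 7.1 = 8975.25 BTU/hr

8975.25 BTU/hr


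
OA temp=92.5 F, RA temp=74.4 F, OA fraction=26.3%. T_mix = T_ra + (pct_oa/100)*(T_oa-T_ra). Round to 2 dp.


T_mix = 74.4 + (26.3/100)*(92.5-74.4) = 79.16 F

79.16 F


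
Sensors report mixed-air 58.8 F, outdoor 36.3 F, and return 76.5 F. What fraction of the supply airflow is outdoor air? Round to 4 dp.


frac = (58.8 - 76.5) / (36.3 - 76.5) = 0.4403

0.4403


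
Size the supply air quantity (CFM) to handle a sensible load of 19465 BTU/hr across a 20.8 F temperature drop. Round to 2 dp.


CFM = 19465 / (1.08 * 20.8) = 866.50

866.50 CFM


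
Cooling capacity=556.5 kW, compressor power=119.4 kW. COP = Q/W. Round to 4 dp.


COP = 556.5 / 119.4 = 4.6608

4.6608


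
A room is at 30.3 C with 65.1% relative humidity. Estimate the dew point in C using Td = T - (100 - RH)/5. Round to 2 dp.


Td = 30.3 - (100-65.1)/5 = 23.32 C

23.32 C


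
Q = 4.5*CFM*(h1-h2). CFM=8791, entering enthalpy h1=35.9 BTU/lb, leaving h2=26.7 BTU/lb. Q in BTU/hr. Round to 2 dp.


Q = 4.5 * 8791 * (35.9 - 26.7) = 363947.40 BTU/hr

363947.40 BTU/hr


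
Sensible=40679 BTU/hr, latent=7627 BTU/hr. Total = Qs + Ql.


Qt = 40679 + 7627 = 48306 BTU/hr

48306 BTU/hr


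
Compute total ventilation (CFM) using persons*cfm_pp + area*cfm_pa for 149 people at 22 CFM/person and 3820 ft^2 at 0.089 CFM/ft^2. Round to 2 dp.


Total = 149*22 + 3820*0.089 = 3617.98 CFM

3617.98 CFM


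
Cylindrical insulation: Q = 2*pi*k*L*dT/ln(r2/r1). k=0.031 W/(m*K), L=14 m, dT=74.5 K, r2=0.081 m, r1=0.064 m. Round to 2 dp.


Q = 2*pi*0.031*14*74.5/ln(0.081/0.064) = 862.41 W

862.41 W


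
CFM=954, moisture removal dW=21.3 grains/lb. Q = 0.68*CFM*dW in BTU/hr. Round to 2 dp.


Q = 0.68 * 954 * 21.3 = 13817.74 BTU/hr

13817.74 BTU/hr


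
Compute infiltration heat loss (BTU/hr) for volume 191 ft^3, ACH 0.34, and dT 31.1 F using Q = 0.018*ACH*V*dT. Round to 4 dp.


Q = 0.018 * 0.34 * 191 * 31.1 = 36.3534 BTU/hr

36.3534 BTU/hr


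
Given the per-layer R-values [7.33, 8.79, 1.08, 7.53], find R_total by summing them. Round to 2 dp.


R_total = 7.33 + 8.79 + 1.08 + 7.53 = 24.73

24.73


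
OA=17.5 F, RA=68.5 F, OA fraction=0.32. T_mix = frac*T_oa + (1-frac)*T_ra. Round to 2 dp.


T_mix = 0.32*17.5 + 0.68*68.5 = 52.18 F

52.18 F


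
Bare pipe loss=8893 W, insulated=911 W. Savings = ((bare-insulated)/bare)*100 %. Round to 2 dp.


Savings = ((8893-911)/8893)*100 = 89.76 %

89.76 %


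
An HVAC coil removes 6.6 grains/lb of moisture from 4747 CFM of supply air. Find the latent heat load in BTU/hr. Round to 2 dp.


Q = 0.68 * 4747 * 6.6 = 21304.54 BTU/hr

21304.54 BTU/hr


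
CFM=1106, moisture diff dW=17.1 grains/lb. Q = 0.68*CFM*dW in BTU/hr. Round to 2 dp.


Q = 0.68 * 1106 * 17.1 = 12860.57 BTU/hr

12860.57 BTU/hr


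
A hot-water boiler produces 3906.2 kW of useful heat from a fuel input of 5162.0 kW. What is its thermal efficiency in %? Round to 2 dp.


eta = (3906.2/5162.0)*100 = 75.67 %

75.67 %


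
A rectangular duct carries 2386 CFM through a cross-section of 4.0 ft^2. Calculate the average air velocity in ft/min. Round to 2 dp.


V = 2386 / 4.0 = 596.50 ft/min

596.50 ft/min


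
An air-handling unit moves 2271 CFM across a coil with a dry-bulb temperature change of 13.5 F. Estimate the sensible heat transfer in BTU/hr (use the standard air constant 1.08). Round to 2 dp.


Q = 1.08 * 2271 * 13.5 = 33111.18 BTU/hr

33111.18 BTU/hr


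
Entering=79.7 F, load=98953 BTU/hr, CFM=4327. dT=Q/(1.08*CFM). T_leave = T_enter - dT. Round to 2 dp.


dT = 98953/(1.08*4327) = 21.1748
T_leave = 79.7 - 21.1748 = 58.53 F

58.53 F


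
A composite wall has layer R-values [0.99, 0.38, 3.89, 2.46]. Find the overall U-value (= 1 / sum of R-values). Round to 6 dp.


R_total = 0.99 + 0.38 + 3.89 + 2.46 = 7.72
U = 1/7.72 = 0.129534

0.129534


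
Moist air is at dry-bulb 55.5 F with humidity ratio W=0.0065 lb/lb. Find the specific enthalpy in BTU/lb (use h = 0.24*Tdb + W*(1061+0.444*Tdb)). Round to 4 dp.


h = 0.24*55.5 + 0.0065*(1061+0.444*55.5) = 20.3767 BTU/lb

20.3767 BTU/lb


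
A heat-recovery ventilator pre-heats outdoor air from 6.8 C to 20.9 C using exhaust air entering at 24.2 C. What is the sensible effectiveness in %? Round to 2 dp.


eff = (20.9-6.8)/(24.2-6.8)*100 = 81.03 %

81.03 %


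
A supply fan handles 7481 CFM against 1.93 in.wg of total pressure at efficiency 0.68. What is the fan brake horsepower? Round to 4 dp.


BHP = 7481 * 1.93 / (6356 * 0.68) = 3.3406 hp

3.3406 hp


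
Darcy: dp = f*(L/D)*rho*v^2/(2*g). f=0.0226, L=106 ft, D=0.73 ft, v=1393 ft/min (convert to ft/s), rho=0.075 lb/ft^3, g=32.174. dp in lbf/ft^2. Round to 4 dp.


v_fps = 1393/60 = 23.2167 ft/s
dp = 0.0226*(106/0.73)*0.075*23.2167^2/(2*32.174) = 2.0617 lbf/ft^2

2.0617 lbf/ft^2


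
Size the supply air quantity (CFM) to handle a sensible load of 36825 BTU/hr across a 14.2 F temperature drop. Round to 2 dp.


CFM = 36825 / (1.08 * 14.2) = 2401.21

2401.21 CFM


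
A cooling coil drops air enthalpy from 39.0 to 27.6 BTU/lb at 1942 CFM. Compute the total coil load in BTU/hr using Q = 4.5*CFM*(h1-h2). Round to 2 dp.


Q = 4.5 * 1942 * (39.0 - 27.6) = 99624.60 BTU/hr

99624.60 BTU/hr


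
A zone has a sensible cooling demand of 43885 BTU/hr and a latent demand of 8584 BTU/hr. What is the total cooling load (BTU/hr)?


Qt = 43885 + 8584 = 52469 BTU/hr

52469 BTU/hr


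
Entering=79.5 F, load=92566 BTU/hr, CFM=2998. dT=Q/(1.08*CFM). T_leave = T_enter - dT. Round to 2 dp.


dT = 92566/(1.08*2998) = 28.5888
T_leave = 79.5 - 28.5888 = 50.91 F

50.91 F


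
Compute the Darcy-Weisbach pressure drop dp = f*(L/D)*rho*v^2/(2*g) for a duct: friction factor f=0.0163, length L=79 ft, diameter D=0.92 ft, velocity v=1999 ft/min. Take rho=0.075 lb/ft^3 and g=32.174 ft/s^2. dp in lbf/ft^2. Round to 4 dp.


v_fps = 1999/60 = 33.3167 ft/s
dp = 0.0163*(79/0.92)*0.075*33.3167^2/(2*32.174) = 1.8108 lbf/ft^2

1.8108 lbf/ft^2


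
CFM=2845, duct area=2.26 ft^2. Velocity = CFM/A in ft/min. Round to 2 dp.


V = 2845 / 2.26 = 1258.85 ft/min

1258.85 ft/min


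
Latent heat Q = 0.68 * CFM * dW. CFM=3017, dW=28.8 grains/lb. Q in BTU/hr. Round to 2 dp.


Q = 0.68 * 3017 * 28.8 = 59084.93 BTU/hr

59084.93 BTU/hr


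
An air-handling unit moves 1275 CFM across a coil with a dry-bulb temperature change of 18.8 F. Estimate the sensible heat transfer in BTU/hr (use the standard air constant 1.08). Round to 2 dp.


Q = 1.08 * 1275 * 18.8 = 25887.60 BTU/hr

25887.60 BTU/hr


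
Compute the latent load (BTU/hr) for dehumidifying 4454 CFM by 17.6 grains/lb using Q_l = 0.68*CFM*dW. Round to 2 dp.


Q = 0.68 * 4454 * 17.6 = 53305.47 BTU/hr

53305.47 BTU/hr


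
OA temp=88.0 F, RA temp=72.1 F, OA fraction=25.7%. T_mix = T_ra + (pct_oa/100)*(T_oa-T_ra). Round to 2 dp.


T_mix = 72.1 + (25.7/100)*(88.0-72.1) = 76.19 F

76.19 F


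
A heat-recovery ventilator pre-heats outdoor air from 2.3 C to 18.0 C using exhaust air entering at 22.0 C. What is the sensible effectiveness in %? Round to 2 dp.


eff = (18.0-2.3)/(22.0-2.3)*100 = 79.70 %

79.70 %


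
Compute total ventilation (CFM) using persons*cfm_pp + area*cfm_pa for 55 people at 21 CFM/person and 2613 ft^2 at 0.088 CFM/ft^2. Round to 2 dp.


Total = 55*21 + 2613*0.088 = 1384.94 CFM

1384.94 CFM


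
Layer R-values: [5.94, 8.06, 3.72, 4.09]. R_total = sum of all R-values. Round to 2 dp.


R_total = 5.94 + 8.06 + 3.72 + 4.09 = 21.81

21.81


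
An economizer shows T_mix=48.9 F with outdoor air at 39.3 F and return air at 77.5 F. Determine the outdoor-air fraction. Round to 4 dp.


frac = (48.9 - 77.5) / (39.3 - 77.5) = 0.7487

0.7487


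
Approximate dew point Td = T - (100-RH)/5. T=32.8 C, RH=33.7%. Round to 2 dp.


Td = 32.8 - (100-33.7)/5 = 19.54 C

19.54 C


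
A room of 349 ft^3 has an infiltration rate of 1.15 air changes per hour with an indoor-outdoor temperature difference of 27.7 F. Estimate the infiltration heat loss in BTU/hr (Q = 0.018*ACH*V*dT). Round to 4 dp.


Q = 0.018 * 1.15 * 349 * 27.7 = 200.1131 BTU/hr

200.1131 BTU/hr


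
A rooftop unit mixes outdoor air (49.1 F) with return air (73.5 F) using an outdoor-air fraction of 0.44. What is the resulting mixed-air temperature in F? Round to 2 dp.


T_mix = 0.44*49.1 + 0.56*73.5 = 62.76 F

62.76 F


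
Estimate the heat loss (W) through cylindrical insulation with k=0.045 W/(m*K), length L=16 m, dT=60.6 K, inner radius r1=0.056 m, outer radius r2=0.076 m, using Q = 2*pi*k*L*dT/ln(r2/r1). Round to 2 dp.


Q = 2*pi*0.045*16*60.6/ln(0.076/0.056) = 897.72 W

897.72 W


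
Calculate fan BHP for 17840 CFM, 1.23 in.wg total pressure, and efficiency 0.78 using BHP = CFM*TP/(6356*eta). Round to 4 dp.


BHP = 17840 * 1.23 / (6356 * 0.78) = 4.4261 hp

4.4261 hp


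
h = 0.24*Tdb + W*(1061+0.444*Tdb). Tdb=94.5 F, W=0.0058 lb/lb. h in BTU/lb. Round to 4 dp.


h = 0.24*94.5 + 0.0058*(1061+0.444*94.5) = 29.0772 BTU/lb

29.0772 BTU/lb


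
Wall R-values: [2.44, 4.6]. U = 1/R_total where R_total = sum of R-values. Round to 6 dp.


R_total = 2.44 + 4.6 = 7.04
U = 1/7.04 = 0.142045

0.142045


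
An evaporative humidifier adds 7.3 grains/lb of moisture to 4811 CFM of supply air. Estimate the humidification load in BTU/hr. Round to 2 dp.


Q = 0.68 * 4811 * 7.3 = 23881.80 BTU/hr

23881.80 BTU/hr


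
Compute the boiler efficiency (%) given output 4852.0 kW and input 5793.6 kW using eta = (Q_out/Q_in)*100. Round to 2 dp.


eta = (4852.0/5793.6)*100 = 83.75 %

83.75 %


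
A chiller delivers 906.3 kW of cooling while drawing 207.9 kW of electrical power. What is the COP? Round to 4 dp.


COP = 906.3 / 207.9 = 4.3593

4.3593


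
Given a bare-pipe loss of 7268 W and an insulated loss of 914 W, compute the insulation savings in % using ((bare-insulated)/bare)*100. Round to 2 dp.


Savings = ((7268-914)/7268)*100 = 87.42 %

87.42 %


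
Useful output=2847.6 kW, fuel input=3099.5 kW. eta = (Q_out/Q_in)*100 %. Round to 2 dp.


eta = (2847.6/3099.5)*100 = 91.87 %

91.87 %


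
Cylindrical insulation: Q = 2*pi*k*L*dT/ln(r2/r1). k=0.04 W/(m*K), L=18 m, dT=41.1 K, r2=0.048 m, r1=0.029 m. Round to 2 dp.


Q = 2*pi*0.04*18*41.1/ln(0.048/0.029) = 368.98 W

368.98 W


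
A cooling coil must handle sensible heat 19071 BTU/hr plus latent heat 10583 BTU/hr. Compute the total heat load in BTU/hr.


Qt = 19071 + 10583 = 29654 BTU/hr

29654 BTU/hr


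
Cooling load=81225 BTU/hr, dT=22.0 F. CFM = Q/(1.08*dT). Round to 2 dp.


CFM = 81225 / (1.08 * 22.0) = 3418.56

3418.56 CFM


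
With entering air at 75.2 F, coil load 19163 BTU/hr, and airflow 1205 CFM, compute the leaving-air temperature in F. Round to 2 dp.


dT = 19163/(1.08*1205) = 14.7249
T_leave = 75.2 - 14.7249 = 60.48 F

60.48 F


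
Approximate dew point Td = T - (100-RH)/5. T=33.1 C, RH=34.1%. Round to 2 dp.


Td = 33.1 - (100-34.1)/5 = 19.92 C

19.92 C


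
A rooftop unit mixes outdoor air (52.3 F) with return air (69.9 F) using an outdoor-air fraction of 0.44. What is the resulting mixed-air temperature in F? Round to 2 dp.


T_mix = 0.44*52.3 + 0.56*69.9 = 62.16 F

62.16 F


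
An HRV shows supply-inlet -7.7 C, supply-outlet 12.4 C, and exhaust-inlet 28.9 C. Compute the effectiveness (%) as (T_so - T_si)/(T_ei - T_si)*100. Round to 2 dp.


eff = (12.4-(-7.7))/(28.9-(-7.7))*100 = 54.92 %

54.92 %


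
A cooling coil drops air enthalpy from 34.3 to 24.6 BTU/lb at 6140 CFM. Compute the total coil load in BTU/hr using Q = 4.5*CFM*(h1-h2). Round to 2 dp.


Q = 4.5 * 6140 * (34.3 - 24.6) = 268011.00 BTU/hr

268011.00 BTU/hr


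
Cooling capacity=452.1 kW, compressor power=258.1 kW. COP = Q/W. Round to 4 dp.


COP = 452.1 / 258.1 = 1.7516

1.7516


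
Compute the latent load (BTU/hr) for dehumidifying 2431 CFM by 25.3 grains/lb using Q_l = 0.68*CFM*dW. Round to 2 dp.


Q = 0.68 * 2431 * 25.3 = 41822.92 BTU/hr

41822.92 BTU/hr


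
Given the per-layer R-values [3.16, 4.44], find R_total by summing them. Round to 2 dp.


R_total = 3.16 + 4.44 = 7.60

7.60


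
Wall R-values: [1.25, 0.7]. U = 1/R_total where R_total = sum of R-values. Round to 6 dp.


R_total = 1.25 + 0.7 = 1.95
U = 1/1.95 = 0.512821

0.512821


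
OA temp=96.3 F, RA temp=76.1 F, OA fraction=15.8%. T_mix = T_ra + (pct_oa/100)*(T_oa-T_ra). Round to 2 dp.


T_mix = 76.1 + (15.8/100)*(96.3-76.1) = 79.29 F

79.29 F


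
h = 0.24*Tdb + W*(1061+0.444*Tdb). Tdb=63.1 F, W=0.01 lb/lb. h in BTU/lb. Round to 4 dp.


h = 0.24*63.1 + 0.01*(1061+0.444*63.1) = 26.0342 BTU/lb

26.0342 BTU/lb


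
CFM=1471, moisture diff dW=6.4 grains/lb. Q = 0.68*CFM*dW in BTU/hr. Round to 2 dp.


Q = 0.68 * 1471 * 6.4 = 6401.79 BTU/hr

6401.79 BTU/hr


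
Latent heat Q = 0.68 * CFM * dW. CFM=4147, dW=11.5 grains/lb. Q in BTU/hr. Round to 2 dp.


Q = 0.68 * 4147 * 11.5 = 32429.54 BTU/hr

32429.54 BTU/hr


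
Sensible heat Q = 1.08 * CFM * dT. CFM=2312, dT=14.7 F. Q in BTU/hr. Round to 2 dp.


Q = 1.08 * 2312 * 14.7 = 36705.31 BTU/hr

36705.31 BTU/hr


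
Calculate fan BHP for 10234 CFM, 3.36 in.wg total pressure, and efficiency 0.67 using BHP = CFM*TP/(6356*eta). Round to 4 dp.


BHP = 10234 * 3.36 / (6356 * 0.67) = 8.0747 hp

8.0747 hp


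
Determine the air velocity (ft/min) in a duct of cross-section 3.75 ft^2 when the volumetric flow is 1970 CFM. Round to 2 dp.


V = 1970 / 3.75 = 525.33 ft/min

525.33 ft/min


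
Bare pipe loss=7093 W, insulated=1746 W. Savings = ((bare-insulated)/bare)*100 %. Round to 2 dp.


Savings = ((7093-1746)/7093)*100 = 75.38 %

75.38 %


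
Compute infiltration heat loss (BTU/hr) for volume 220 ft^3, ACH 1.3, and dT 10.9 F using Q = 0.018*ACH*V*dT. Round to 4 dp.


Q = 0.018 * 1.3 * 220 * 10.9 = 56.1132 BTU/hr

56.1132 BTU/hr


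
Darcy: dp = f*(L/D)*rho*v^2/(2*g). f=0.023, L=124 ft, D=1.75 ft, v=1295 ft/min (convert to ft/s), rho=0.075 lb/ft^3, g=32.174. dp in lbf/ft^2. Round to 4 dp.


v_fps = 1295/60 = 21.5833 ft/s
dp = 0.023*(124/1.75)*0.075*21.5833^2/(2*32.174) = 0.8849 lbf/ft^2

0.8849 lbf/ft^2


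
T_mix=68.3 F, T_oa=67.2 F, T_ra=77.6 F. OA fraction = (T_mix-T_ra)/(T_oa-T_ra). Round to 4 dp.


frac = (68.3 - 77.6) / (67.2 - 77.6) = 0.8942

0.8942


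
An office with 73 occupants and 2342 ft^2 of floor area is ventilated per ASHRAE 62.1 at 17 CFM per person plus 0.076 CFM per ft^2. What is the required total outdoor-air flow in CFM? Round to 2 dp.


Total = 73*17 + 2342*0.076 = 1418.99 CFM

1418.99 CFM


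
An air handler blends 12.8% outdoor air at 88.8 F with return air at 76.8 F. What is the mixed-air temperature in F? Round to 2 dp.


T_mix = 76.8 + (12.8/100)*(88.8-76.8) = 78.34 F

78.34 F


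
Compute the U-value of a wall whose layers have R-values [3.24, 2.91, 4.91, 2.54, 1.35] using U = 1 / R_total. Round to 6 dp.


R_total = 3.24 + 2.91 + 4.91 + 2.54 + 1.35 = 14.95
U = 1/14.95 = 0.066890

0.066890


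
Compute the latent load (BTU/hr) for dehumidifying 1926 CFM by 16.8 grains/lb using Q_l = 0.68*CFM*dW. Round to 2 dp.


Q = 0.68 * 1926 * 16.8 = 22002.62 BTU/hr

22002.62 BTU/hr


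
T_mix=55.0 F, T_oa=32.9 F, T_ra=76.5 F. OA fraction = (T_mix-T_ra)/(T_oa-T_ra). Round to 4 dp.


frac = (55.0 - 76.5) / (32.9 - 76.5) = 0.4931

0.4931


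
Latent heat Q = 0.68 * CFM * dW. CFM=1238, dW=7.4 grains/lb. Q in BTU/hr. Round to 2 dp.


Q = 0.68 * 1238 * 7.4 = 6229.62 BTU/hr

6229.62 BTU/hr


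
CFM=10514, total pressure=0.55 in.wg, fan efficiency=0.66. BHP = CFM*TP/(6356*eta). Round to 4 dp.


BHP = 10514 * 0.55 / (6356 * 0.66) = 1.3785 hp

1.3785 hp


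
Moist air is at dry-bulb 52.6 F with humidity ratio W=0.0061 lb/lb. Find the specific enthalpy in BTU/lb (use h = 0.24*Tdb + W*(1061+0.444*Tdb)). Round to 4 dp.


h = 0.24*52.6 + 0.0061*(1061+0.444*52.6) = 19.2386 BTU/lb

19.2386 BTU/lb


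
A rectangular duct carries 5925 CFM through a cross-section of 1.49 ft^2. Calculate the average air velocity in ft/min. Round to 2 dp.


V = 5925 / 1.49 = 3976.51 ft/min

3976.51 ft/min


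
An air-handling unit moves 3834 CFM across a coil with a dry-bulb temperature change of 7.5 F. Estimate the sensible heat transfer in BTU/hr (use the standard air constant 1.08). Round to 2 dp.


Q = 1.08 * 3834 * 7.5 = 31055.40 BTU/hr

31055.40 BTU/hr


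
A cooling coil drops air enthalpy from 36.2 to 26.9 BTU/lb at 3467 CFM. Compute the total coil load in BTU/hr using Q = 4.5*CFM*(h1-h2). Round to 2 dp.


Q = 4.5 * 3467 * (36.2 - 26.9) = 145093.95 BTU/hr

145093.95 BTU/hr


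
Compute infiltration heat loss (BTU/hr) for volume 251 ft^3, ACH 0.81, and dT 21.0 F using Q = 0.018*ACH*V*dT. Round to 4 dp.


Q = 0.018 * 0.81 * 251 * 21.0 = 76.8512 BTU/hr

76.8512 BTU/hr


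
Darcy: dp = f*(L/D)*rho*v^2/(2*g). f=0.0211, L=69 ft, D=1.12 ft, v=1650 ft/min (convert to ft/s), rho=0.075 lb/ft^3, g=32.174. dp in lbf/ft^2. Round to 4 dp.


v_fps = 1650/60 = 27.5 ft/s
dp = 0.0211*(69/1.12)*0.075*27.5^2/(2*32.174) = 1.1458 lbf/ft^2

1.1458 lbf/ft^2


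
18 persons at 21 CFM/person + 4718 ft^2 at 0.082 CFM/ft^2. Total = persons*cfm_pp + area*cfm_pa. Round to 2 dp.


Total = 18*21 + 4718*0.082 = 764.88 CFM

764.88 CFM


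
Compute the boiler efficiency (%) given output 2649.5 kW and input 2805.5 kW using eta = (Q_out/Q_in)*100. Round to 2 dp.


eta = (2649.5/2805.5)*100 = 94.44 %

94.44 %


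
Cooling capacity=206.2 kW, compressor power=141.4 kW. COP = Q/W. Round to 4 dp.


COP = 206.2 / 141.4 = 1.4583

1.4583


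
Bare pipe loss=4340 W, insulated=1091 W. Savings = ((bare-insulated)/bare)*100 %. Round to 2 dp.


Savings = ((4340-1091)/4340)*100 = 74.86 %

74.86 %


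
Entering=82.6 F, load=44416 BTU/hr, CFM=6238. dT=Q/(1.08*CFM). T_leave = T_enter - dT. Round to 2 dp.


dT = 44416/(1.08*6238) = 6.5928
T_leave = 82.6 - 6.5928 = 76.01 F

76.01 F


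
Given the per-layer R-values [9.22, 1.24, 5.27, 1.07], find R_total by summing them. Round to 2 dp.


R_total = 9.22 + 1.24 + 5.27 + 1.07 = 16.80

16.80


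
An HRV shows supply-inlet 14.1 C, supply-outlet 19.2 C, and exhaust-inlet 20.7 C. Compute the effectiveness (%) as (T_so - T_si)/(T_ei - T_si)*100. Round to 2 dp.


eff = (19.2-14.1)/(20.7-14.1)*100 = 77.27 %

77.27 %


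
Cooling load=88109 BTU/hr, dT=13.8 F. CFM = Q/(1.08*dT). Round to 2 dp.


CFM = 88109 / (1.08 * 13.8) = 5911.77

5911.77 CFM


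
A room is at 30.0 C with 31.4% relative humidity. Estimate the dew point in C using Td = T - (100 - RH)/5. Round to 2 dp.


Td = 30.0 - (100-31.4)/5 = 16.28 C

16.28 C


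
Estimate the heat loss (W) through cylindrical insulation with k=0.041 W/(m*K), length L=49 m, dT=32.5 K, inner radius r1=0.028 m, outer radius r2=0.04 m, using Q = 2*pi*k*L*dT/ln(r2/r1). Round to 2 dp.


Q = 2*pi*0.041*49*32.5/ln(0.04/0.028) = 1150.19 W

1150.19 W


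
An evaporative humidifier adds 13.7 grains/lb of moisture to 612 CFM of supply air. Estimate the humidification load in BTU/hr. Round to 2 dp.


Q = 0.68 * 612 * 13.7 = 5701.39 BTU/hr

5701.39 BTU/hr


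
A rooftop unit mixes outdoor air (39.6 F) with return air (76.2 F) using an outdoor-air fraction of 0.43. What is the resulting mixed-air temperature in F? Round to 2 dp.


T_mix = 0.43*39.6 + 0.57*76.2 = 60.46 F

60.46 F


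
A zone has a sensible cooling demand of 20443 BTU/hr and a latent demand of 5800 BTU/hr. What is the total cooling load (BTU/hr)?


Qt = 20443 + 5800 = 26243 BTU/hr

26243 BTU/hr


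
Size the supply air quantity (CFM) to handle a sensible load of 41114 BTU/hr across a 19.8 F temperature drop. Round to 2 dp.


CFM = 41114 / (1.08 * 19.8) = 1922.65

1922.65 CFM


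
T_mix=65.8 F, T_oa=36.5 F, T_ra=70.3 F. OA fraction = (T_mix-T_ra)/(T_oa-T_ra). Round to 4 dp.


frac = (65.8 - 70.3) / (36.5 - 70.3) = 0.1331

0.1331


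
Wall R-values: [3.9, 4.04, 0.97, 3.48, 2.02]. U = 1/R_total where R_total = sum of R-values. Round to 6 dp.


R_total = 3.9 + 4.04 + 0.97 + 3.48 + 2.02 = 14.41
U = 1/14.41 = 0.069396

0.069396


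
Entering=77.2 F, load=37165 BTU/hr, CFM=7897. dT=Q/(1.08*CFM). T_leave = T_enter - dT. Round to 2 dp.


dT = 37165/(1.08*7897) = 4.3576
T_leave = 77.2 - 4.3576 = 72.84 F

72.84 F


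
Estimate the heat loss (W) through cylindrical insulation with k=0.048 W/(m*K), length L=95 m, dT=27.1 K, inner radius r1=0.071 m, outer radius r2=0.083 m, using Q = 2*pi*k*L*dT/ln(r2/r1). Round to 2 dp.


Q = 2*pi*0.048*95*27.1/ln(0.083/0.071) = 4972.13 W

4972.13 W


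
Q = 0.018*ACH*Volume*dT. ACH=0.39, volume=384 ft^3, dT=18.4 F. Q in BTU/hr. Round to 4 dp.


Q = 0.018 * 0.39 * 384 * 18.4 = 49.6005 BTU/hr

49.6005 BTU/hr


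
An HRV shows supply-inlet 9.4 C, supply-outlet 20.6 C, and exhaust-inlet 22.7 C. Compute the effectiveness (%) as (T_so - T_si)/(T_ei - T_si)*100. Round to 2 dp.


eff = (20.6-9.4)/(22.7-9.4)*100 = 84.21 %

84.21 %


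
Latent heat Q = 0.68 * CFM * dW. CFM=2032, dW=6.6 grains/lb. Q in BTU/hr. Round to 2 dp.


Q = 0.68 * 2032 * 6.6 = 9119.62 BTU/hr

9119.62 BTU/hr


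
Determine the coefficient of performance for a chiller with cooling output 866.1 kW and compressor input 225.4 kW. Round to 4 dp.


COP = 866.1 / 225.4 = 3.8425

3.8425


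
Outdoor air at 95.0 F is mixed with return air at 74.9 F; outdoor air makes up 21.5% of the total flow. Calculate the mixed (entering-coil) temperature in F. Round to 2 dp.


T_mix = 74.9 + (21.5/100)*(95.0-74.9) = 79.22 F

79.22 F


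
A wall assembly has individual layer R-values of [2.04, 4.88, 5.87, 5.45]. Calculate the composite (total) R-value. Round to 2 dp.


R_total = 2.04 + 4.88 + 5.87 + 5.45 = 18.24

18.24


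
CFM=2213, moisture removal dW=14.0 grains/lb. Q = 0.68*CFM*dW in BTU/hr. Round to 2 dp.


Q = 0.68 * 2213 * 14.0 = 21067.76 BTU/hr

21067.76 BTU/hr


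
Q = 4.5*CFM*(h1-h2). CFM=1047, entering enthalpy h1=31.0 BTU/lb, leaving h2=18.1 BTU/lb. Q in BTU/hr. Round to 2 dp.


Q = 4.5 * 1047 * (31.0 - 18.1) = 60778.35 BTU/hr

60778.35 BTU/hr


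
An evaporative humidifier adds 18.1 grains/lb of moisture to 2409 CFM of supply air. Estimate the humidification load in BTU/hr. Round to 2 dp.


Q = 0.68 * 2409 * 18.1 = 29649.97 BTU/hr

29649.97 BTU/hr


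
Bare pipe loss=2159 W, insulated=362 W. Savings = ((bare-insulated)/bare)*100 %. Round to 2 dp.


Savings = ((2159-362)/2159)*100 = 83.23 %

83.23 %


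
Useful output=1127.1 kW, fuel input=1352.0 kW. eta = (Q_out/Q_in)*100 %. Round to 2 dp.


eta = (1127.1/1352.0)*100 = 83.37 %

83.37 %


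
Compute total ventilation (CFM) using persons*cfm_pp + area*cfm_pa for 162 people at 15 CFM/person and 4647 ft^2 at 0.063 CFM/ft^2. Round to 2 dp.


Total = 162*15 + 4647*0.063 = 2722.76 CFM

2722.76 CFM


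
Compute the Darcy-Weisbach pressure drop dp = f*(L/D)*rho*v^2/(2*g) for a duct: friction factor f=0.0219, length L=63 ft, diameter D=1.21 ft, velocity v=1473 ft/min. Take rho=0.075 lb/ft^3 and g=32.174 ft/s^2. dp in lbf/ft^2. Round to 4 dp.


v_fps = 1473/60 = 24.55 ft/s
dp = 0.0219*(63/1.21)*0.075*24.55^2/(2*32.174) = 0.8010 lbf/ft^2

0.8010 lbf/ft^2


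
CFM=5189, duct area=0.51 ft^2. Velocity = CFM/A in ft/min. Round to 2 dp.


V = 5189 / 0.51 = 10174.51 ft/min

10174.51 ft/min


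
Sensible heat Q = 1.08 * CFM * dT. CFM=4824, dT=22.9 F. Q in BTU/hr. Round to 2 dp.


Q = 1.08 * 4824 * 22.9 = 119307.17 BTU/hr

119307.17 BTU/hr


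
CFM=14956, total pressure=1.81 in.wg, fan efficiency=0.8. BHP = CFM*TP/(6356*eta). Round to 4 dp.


BHP = 14956 * 1.81 / (6356 * 0.8) = 5.3238 hp

5.3238 hp


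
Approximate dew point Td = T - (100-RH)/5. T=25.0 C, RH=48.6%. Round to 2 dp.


Td = 25.0 - (100-48.6)/5 = 14.72 C

14.72 C


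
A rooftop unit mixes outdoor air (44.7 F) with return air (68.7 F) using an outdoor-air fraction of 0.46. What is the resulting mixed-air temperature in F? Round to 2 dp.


T_mix = 0.46*44.7 + 0.54*68.7 = 57.66 F

57.66 F


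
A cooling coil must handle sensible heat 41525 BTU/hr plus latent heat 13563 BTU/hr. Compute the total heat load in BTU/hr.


Qt = 41525 + 13563 = 55088 BTU/hr

55088 BTU/hr


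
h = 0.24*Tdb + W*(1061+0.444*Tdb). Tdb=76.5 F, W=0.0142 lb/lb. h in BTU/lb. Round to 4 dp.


h = 0.24*76.5 + 0.0142*(1061+0.444*76.5) = 33.9085 BTU/lb

33.9085 BTU/lb


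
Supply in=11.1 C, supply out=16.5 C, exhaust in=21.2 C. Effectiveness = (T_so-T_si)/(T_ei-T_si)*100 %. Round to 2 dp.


eff = (16.5-11.1)/(21.2-11.1)*100 = 53.47 %

53.47 %


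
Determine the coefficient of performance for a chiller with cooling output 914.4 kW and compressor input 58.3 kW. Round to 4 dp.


COP = 914.4 / 58.3 = 15.6844

15.6844


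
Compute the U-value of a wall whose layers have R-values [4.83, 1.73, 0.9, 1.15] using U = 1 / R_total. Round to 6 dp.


R_total = 4.83 + 1.73 + 0.9 + 1.15 = 8.61
U = 1/8.61 = 0.116144

0.116144


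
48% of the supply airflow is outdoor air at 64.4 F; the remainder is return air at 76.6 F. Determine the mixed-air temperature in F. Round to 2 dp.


T_mix = 0.48*64.4 + 0.52*76.6 = 70.74 F

70.74 F


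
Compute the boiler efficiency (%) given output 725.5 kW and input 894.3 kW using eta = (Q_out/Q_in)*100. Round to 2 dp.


eta = (725.5/894.3)*100 = 81.12 %

81.12 %


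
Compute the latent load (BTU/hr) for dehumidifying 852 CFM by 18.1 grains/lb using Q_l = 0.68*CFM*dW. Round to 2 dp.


Q = 0.68 * 852 * 18.1 = 10486.42 BTU/hr

10486.42 BTU/hr


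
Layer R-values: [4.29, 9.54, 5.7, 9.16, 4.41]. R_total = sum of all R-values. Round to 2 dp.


R_total = 4.29 + 9.54 + 5.7 + 9.16 + 4.41 = 33.10

33.10


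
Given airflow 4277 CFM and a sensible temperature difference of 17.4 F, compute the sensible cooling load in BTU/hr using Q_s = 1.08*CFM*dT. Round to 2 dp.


Q = 1.08 * 4277 * 17.4 = 80373.38 BTU/hr

80373.38 BTU/hr


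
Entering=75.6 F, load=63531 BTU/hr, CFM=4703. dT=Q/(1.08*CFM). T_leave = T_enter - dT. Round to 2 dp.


dT = 63531/(1.08*4703) = 12.5080
T_leave = 75.6 - 12.5080 = 63.09 F

63.09 F


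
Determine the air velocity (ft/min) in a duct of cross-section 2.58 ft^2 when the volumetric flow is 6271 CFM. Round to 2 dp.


V = 6271 / 2.58 = 2430.62 ft/min

2430.62 ft/min


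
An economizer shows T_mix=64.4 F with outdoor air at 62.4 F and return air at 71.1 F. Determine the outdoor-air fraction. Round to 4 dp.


frac = (64.4 - 71.1) / (62.4 - 71.1) = 0.7701

0.7701


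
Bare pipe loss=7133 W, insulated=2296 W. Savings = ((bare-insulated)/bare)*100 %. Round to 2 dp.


Savings = ((7133-2296)/7133)*100 = 67.81 %

67.81 %


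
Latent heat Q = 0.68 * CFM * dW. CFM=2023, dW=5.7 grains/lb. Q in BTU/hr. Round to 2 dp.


Q = 0.68 * 2023 * 5.7 = 7841.15 BTU/hr

7841.15 BTU/hr


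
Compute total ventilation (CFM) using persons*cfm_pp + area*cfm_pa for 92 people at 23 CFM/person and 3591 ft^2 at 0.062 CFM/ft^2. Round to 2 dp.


Total = 92*23 + 3591*0.062 = 2338.64 CFM

2338.64 CFM


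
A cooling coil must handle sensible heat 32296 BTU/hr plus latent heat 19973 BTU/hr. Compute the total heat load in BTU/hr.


Qt = 32296 + 19973 = 52269 BTU/hr

52269 BTU/hr


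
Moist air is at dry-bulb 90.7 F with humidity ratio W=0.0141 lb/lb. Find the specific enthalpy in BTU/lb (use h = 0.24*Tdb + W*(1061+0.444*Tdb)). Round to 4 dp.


h = 0.24*90.7 + 0.0141*(1061+0.444*90.7) = 37.2959 BTU/lb

37.2959 BTU/lb


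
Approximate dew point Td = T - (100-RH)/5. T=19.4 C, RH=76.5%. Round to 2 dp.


Td = 19.4 - (100-76.5)/5 = 14.70 C

14.70 C
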